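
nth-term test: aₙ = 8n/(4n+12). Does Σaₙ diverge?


lim(n→∞) 8n/(4n+12) = 8/4 = 2  (divide numerator and denominator by n)
lim aₙ = 2 ≠ 0 → series DIVERGES

Diverges (lim aₙ = 2 ≠ 0)


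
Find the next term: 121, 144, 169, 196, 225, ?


Pattern: perfect squares: n²
Terms: 121, 144, 169, 196, 225
Next term = 256

Next term = 256


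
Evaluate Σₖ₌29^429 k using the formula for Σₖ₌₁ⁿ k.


Σₖ₌29^429 k = Σₖ₌₁^429 k − Σₖ₌₁^28 k
= 429·430/2 − 28·29/2
= 92235 − 406 = 91829

Σk = 91829


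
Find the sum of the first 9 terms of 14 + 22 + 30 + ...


aₙ = 14 + (9-1)×8 = 78
Sₙ = n(a₁+aₙ)/2 = 9×(14+78)/2
= 9×92/2 = 414

S_9 = 414


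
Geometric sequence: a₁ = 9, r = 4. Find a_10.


aₙ = a₁·r^(n-1)
= 9×4^9
= 9×262144
= 2359296

a_10 = 2359296


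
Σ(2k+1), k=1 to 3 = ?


Σ(2k+1) = 2·Σk + 1·n
= 2·6 + 1·3
= 12 + 3 = 15

Σ = 15


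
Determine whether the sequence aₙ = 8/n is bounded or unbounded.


a₁ = 8, a₂ = 8/2, a₃ = 8/3, ...
0 < aₙ ≤ 8 for all n ≥ 1
Lower bound: 0, Upper bound: 8
The sequence IS bounded

Bounded (0 < aₙ ≤ 8)


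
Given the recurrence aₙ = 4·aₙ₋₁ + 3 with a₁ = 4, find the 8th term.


Computing step by step:
a_1 = 4
a_2 = 19
a_3 = 79
a_4 = 319
a_5 = 1279
a_6 = 5119
a_7 = 20479
a_8 = 81919


a_8 = 81919


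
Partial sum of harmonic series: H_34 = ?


H_34 = 1/1 + 1/2 + 1/3 + ... + 1/34
= 54062195834749/13127595717600
≈ 4.1182

H_34 = 54062195834749/13127595717600 ≈ 4.1182


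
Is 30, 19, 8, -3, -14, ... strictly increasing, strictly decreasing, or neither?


Differences: -11, -11, -11, -11
All differences < 0 → strictly DECREASING

Monotonically decreasing


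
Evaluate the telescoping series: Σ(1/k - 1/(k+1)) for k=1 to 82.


Telescoping: adjacent terms cancel.
= 1/1 - 1/83
= 1 - 1/83 = 82/83

Sum = 82/83


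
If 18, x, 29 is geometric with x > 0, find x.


GM = √(18×29) = √522 = 22.8473

GM = 22.8473


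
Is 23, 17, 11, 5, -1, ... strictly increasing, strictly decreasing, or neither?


Differences: -6, -6, -6, -6
All differences < 0 → strictly DECREASING

Monotonically decreasing


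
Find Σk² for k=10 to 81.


Σₖ₌10^81 k² = Σₖ₌₁^81 k² − Σₖ₌₁^9 k²
= 81·82·163/6 − 9·10·19/6
= 180441 − 285 = 180156

Σk² = 180156


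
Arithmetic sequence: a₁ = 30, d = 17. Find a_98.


aₙ = a₁ + (n-1)d
= 30 + (98-1)×17
= 30 + 1649
= 1679

a_98 = 1679


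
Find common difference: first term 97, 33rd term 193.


d = (aₙ - a₁)/(n-1)
= (193 - 97)/(33-1)
= 96/32 = 3

d = 3


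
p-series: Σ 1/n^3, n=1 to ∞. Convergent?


p-series test: Σ c/n^p converges if p > 1, diverges if p ≤ 1 (constant c > 0 doesn't affect convergence).
p = 3
3 > 1 → CONVERGES

Converges (p = 3 > 1)


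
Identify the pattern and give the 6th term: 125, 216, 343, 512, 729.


Pattern: perfect cubes: n³
Terms: 125, 216, 343, 512, 729
Next term = 1000

Next term = 1000


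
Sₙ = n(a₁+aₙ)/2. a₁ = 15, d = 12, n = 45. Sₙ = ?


aₙ = 15 + (45-1)×12 = 543
Sₙ = n(a₁+aₙ)/2 = 45×(15+543)/2
= 45×558/2 = 12555

S_45 = 12555


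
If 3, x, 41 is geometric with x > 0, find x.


GM = √(3×41) = √123 = 11.0905

GM = 11.0905


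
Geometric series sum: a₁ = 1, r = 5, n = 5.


Sₙ = 1×(5^5 - 1)/(5 - 1)
= 1×(3125 - 1)/4
= 1×3124/4
= 781

S_5 = 781


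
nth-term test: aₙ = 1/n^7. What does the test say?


lim(n→∞) 1/n^7 = 0
lim aₙ = 0 → nth-term test is INCONCLUSIVE
(Need other tests; this is actually a convergent p-series with p=7 > 1)

Inconclusive (lim aₙ = 0; need another test)


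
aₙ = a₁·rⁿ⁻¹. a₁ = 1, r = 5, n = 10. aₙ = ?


aₙ = a₁·r^(n-1)
= 1×5^9
= 1×1953125
= 1953125

a_10 = 1953125


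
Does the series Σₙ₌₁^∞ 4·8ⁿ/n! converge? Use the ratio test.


aₙ = 4·8^n/n!
a_{n+1}/aₙ = 8^(n+1)/(n+1)! × n!/8^n  (constant 4 cancels)
= 8/(n+1)
L = lim(n→∞) 8/(n+1) = 0
L < 1 → series CONVERGES

Converges (ratio test: L = 0 < 1)


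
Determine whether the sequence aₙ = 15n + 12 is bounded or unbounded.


aₙ = 15n + 12 → as n→∞, aₙ→∞
No finite upper bound exists
The sequence is UNBOUNDED

Unbounded (aₙ → ∞ as n → ∞)


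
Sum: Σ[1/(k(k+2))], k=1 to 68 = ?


1/(k(k+2)) = (1/2)·(1/k - 1/(k+2)) (partial fractions)
Telescoping: Σ = (1/2)·(1 + 1/2 - 1/69 - 1/70) = 3553/4830

Sum = 3553/4830


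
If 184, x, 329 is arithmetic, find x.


AM = (184 + 329)/2 = 513/2 = 256.5

AM = 256.5


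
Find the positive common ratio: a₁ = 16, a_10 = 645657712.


r^(n-1) = aₙ/a₁
r^9 = 645657712/16 = 40353607
r = 40353607^(1/9)
= 7

r = 7


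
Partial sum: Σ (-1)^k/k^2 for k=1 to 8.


S = -1 + 1/4 - 1/9 + 1/16 - 1/25 + 1/36 - 1/49 + 1/64
= -0.8156
(Full series converges to -π²/12 ≈ -0.8225)

S_8 = -0.8156


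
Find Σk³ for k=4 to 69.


Σₖ₌4^69 k³ = [69·70/2]² − [3·4/2]²
= 5832225 − 36 = 5832189

Σk³ = 5832189


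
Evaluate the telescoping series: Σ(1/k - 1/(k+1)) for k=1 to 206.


Telescoping: adjacent terms cancel.
= 1/1 - 1/207
= 1 - 1/207 = 206/207

Sum = 206/207


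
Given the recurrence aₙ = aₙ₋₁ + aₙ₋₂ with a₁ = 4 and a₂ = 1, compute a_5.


Computing iteratively: 4, 1, 5, 6, 11
a_5 = 11

a_5 = 11


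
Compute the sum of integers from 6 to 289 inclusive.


Σₖ₌6^289 k = Σₖ₌₁^289 k − Σₖ₌₁^5 k
= 289·290/2 − 5·6/2
= 41905 − 15 = 41890

Σk = 41890


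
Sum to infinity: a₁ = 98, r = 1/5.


S∞ = a₁/(1-r) = 98/(1 - 1/5)
= 98/(4/5)
= 245/2

S∞ = 245/2


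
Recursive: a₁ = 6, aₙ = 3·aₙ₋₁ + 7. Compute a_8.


Computing step by step:
a_1 = 6
a_2 = 25
a_3 = 82
a_4 = 253
a_5 = 766
a_6 = 2305
a_7 = 6922
a_8 = 20773


a_8 = 20773


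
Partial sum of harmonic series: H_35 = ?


H_35 = 1/1 + 1/2 + 1/3 + ... + 1/35
= 54437269998109/13127595717600
≈ 4.1468

H_35 = 54437269998109/13127595717600 ≈ 4.1468


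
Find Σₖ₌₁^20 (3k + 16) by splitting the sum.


Σ(3k+16) = 3·Σk + 16·n
= 3·210 + 16·20
= 630 + 320 = 950

Σ = 950


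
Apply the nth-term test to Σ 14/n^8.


lim(n→∞) 14/n^8 = 0
lim aₙ = 0 → nth-term test is INCONCLUSIVE
(Need other tests; this is actually a convergent p-series with p=8 > 1)

Inconclusive (lim aₙ = 0; need another test)


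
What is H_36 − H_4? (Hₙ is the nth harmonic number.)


Σₖ₌5^36 1/k = 1/5 + 1/6 + 1/7 + ... + 1/36
= 27452767689709/13127595717600
≈ 2.0912

Sum = 27452767689709/13127595717600 ≈ 2.0912


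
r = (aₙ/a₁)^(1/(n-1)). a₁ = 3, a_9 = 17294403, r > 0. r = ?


r^(n-1) = aₙ/a₁
r^8 = 17294403/3 = 5764801
r = 5764801^(1/8)
= ±7; taking r > 0 gives r = 7

r = 7


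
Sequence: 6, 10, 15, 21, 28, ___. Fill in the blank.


Pattern: triangular numbers: n(n+1)/2
Terms: 6, 10, 15, 21, 28
Next term = 36

Next term = 36


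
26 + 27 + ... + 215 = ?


Σₖ₌26^215 k = Σₖ₌₁^215 k − Σₖ₌₁^25 k
= 215·216/2 − 25·26/2
= 23220 − 325 = 22895

Σk = 22895


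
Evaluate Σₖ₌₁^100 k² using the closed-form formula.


n = 100
n(n+1)(2n+1)/6 = 100×101×201/6
= 2030100/6 = 338350

Σk² = 338350


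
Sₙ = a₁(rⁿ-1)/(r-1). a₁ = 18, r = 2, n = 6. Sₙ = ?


Sₙ = 18×(2^6 - 1)/(2 - 1)
= 18×(64 - 1)/1
= 18×63/1
= 1134

S_6 = 1134


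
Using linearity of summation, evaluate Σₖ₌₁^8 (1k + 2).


Σ(1k+2) = 1·Σk + 2·n
= 1·36 + 2·8
= 36 + 16 = 52

Σ = 52


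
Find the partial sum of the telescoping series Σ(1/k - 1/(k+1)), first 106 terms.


Telescoping: adjacent terms cancel.
= 1/1 - 1/107
= 1 - 1/107 = 106/107

Sum = 106/107


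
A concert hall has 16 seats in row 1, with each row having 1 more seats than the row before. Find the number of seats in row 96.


aₙ = a₁ + (n-1)d
= 16 + (96-1)×1
= 16 + 95
= 111

a_96 = 111


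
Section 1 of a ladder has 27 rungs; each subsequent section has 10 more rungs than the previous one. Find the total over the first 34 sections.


aₙ = 27 + (34-1)×10 = 357
Sₙ = n(a₁+aₙ)/2 = 34×(27+357)/2
= 34×384/2 = 6528

S_34 = 6528


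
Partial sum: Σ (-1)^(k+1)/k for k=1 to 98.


S = 1 - 1/2 + 1/3 - 1/4 + 1/5 - 1/6 + 1/7 - 1/8 ± ...
= 0.6881
(Full series converges to +ln(2) ≈ +0.6931)

S_98 = 0.6881


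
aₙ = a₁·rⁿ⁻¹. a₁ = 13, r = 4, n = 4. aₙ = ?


aₙ = a₁·r^(n-1)
= 13×4^3
= 13×64
= 832

a_4 = 832


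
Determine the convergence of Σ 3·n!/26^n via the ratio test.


aₙ = 3·n!/26^n
a_{n+1}/aₙ = (n+1)!/26^(n+1) × 26^n/n!  (constant 3 cancels)
= (n+1)/26
L = lim(n→∞) (n+1)/26 = ∞
L > 1 → series DIVERGES

Diverges (ratio test: L = ∞ > 1)


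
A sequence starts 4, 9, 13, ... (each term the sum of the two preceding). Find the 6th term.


Computing iteratively: 4, 9, 13, 22, 35, 57
a_6 = 57

a_6 = 57


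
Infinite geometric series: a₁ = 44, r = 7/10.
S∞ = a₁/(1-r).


S∞ = a₁/(1-r) = 44/(1 - 7/10)
= 44/(3/10)
= 440/3

S∞ = 440/3


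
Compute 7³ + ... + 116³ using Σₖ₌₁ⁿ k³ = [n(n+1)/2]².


Σₖ₌7^116 k³ = [116·117/2]² − [6·7/2]²
= 46049796 − 441 = 46049355

Σk³ = 46049355


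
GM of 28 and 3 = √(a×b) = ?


GM = √(28×3) = √84 = 9.1652

GM = 9.1652


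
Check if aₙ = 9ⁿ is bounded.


aₙ = 9ⁿ → as n→∞, aₙ→∞ (since base 9 > 1)
No finite upper bound exists
The sequence is UNBOUNDED

Unbounded (aₙ → ∞ as n → ∞)


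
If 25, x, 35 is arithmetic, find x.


AM = (25 + 35)/2 = 60/2 = 30

AM = 30


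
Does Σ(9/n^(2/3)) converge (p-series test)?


p-series test: Σ c/n^p converges if p > 1, diverges if p ≤ 1 (constant c > 0 doesn't affect convergence).
p = 2/3
2/3 ≤ 1 → DIVERGES

Diverges (p = 2/3 ≤ 1)


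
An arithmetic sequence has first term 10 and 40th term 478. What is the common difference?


d = (aₙ - a₁)/(n-1)
= (478 - 10)/(40-1)
= 468/39 = 12

d = 12


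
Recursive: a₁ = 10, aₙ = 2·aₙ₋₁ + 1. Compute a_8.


Computing step by step:
a_1 = 10
a_2 = 21
a_3 = 43
a_4 = 87
a_5 = 175
a_6 = 351
a_7 = 703
a_8 = 1407


a_8 = 1407


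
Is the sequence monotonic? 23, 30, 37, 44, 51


Differences: 7, 7, 7, 7
All differences > 0 → strictly INCREASING

Monotonically increasing


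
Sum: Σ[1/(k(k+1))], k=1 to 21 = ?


1/(k(k+1)) = 1/k - 1/(k+1) (partial fractions)
Telescoping: Σ = 1 - 1/22 = 21/22

Sum = 21/22


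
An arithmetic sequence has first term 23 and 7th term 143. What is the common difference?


d = (aₙ - a₁)/(n-1)
= (143 - 23)/(7-1)
= 120/6 = 20

d = 20


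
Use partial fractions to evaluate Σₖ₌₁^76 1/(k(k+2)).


1/(k(k+2)) = (1/2)·(1/k - 1/(k+2)) (partial fractions)
Telescoping: Σ = (1/2)·(1 + 1/2 - 1/77 - 1/78) = 4427/6006

Sum = 4427/6006


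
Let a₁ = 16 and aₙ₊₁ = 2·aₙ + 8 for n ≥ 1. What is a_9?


Computing step by step:
a_1 = 16
a_2 = 40
a_3 = 88
a_4 = 184
a_5 = 376
a_6 = 760
a_7 = 1528
a_8 = 3064
a_9 = 6136


a_9 = 6136


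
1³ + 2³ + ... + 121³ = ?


n(n+1)/2 = 121×122/2 = 7381
Σk³ = 7381² = 54479161

Σk³ = 54479161


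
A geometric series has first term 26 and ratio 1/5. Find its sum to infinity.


S∞ = a₁/(1-r) = 26/(1 - 1/5)
= 26/(4/5)
= 65/2

S∞ = 65/2


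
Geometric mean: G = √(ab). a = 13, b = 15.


GM = √(13×15) = √195 = 13.9642

GM = 13.9642


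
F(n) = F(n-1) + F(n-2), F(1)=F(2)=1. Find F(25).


Fibonacci sequence: 1, 1, 2, 3, 5, 8, 13, 21, 34, 55, 89, ...
F(25) = 75025

F(25) = 75025


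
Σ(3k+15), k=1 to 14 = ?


Σ(3k+15) = 3·Σk + 15·n
= 3·105 + 15·14
= 315 + 210 = 525

Σ = 525


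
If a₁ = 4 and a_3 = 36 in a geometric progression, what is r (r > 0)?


r^(n-1) = aₙ/a₁
r^2 = 36/4 = 9
r = 9^(1/2)
= ±3; taking r > 0 gives r = 3

r = 3


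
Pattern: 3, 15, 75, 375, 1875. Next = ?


Pattern: geometric (r=5)
Terms: 3, 15, 75, 375, 1875
Next term = 9375

Next term = 9375


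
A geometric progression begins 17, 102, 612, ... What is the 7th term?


aₙ = a₁·r^(n-1)
= 17×6^6
= 17×46656
= 793152

a_7 = 793152


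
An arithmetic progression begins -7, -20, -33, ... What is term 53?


aₙ = a₁ + (n-1)d
= -7 + (53-1)×-13
= -7 - 676
= -683

a_53 = -683


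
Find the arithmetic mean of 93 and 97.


AM = (93 + 97)/2 = 190/2 = 95

AM = 95


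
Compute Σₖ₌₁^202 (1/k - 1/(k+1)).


Telescoping: adjacent terms cancel.
= 1/1 - 1/203
= 1 - 1/203 = 202/203

Sum = 202/203


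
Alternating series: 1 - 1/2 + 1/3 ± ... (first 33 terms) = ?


S = 1 - 1/2 + 1/3 - 1/4 + 1/5 - 1/6 + 1/7 - 1/8 ± ...
= 0.7081
(Full series converges to +ln(2) ≈ +0.6931)

S_33 = 0.7081


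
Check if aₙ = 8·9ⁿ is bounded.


aₙ = 8·9ⁿ → as n→∞, aₙ→∞ (since base 9 > 1)
No finite upper bound exists
The sequence is UNBOUNDED

Unbounded (aₙ → ∞ as n → ∞)


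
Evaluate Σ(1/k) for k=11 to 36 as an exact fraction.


Σₖ₌11^36 1/k = 1/11 + 1/12 + 1/13 + ... + 1/36
= 2335944903847/1875370816800
≈ 1.2456

Sum = 2335944903847/1875370816800 ≈ 1.2456


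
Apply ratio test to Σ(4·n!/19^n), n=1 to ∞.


aₙ = 4·n!/19^n
a_{n+1}/aₙ = (n+1)!/19^(n+1) × 19^n/n!  (constant 4 cancels)
= (n+1)/19
L = lim(n→∞) (n+1)/19 = ∞
L > 1 → series DIVERGES

Diverges (ratio test: L = ∞ > 1)


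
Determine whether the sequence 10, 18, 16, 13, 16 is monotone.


Differences: 8, -2, -3, 3
Difference at position 1 is +8 (> 0) but position 2 is -2 (< 0) — sequence both rises and falls
→ NOT monotonic

Not monotonic


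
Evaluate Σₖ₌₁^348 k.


n(n+1)/2 = 348×349/2 = 121452/2 = 60726

Σk = 60726


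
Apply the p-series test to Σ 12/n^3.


p-series test: Σ c/n^p converges if p > 1, diverges if p ≤ 1 (constant c > 0 doesn't affect convergence).
p = 3
3 > 1 → CONVERGES

Converges (p = 3 > 1)


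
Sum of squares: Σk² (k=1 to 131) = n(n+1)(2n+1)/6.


n = 131
n(n+1)(2n+1)/6 = 131×132×263/6
= 4547796/6 = 757966

Σk² = 757966


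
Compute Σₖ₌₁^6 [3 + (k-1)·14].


aₙ = 3 + (6-1)×14 = 73
Sₙ = n(a₁+aₙ)/2 = 6×(3+73)/2
= 6×76/2 = 228

S_6 = 228


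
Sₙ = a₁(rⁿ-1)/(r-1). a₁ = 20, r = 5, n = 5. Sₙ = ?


Sₙ = 20×(5^5 - 1)/(5 - 1)
= 20×(3125 - 1)/4
= 20×3124/4
= 15620

S_5 = 15620


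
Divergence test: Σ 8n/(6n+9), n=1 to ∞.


lim(n→∞) 8n/(6n+9) = 8/6 = 4/3  (divide numerator and denominator by n)
lim aₙ = 4/3 ≠ 0 → series DIVERGES

Diverges (lim aₙ = 4/3 ≠ 0)


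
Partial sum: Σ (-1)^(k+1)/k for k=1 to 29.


S = 1 - 1/2 + 1/3 - 1/4 + 1/5 - 1/6 + 1/7 - 1/8 ± ...
= 0.7101
(Full series converges to +ln(2) ≈ +0.6931)

S_29 = 0.7101


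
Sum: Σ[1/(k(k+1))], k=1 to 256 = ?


1/(k(k+1)) = 1/k - 1/(k+1) (partial fractions)
Telescoping: Σ = 1 - 1/257 = 256/257

Sum = 256/257


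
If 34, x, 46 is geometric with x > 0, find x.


GM = √(34×46) = √1564 = 39.5474

GM = 39.5474


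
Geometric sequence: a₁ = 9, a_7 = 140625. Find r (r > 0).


r^(n-1) = aₙ/a₁
r^6 = 140625/9 = 15625
r = 15625^(1/6)
= ±5; taking r > 0 gives r = 5

r = 5


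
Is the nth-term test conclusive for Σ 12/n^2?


lim(n→∞) 12/n^2 = 0
lim aₙ = 0 → nth-term test is INCONCLUSIVE
(Need other tests; this is actually a convergent p-series with p=2 > 1)

Inconclusive (lim aₙ = 0; need another test)


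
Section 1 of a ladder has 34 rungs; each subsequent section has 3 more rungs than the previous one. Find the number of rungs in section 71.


aₙ = a₁ + (n-1)d
= 34 + (71-1)×3
= 34 + 210
= 244

a_71 = 244


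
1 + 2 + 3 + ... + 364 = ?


n(n+1)/2 = 364×365/2 = 132860/2 = 66430

Σk = 66430


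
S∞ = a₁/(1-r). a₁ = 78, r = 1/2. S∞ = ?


S∞ = a₁/(1-r) = 78/(1 - 1/2)
= 78/(1/2)
= 156

S∞ = 156


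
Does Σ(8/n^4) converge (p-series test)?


p-series test: Σ c/n^p converges if p > 1, diverges if p ≤ 1 (constant c > 0 doesn't affect convergence).
p = 4
4 > 1 → CONVERGES

Converges (p = 4 > 1)


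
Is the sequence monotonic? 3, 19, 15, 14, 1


Differences: 16, -4, -1, -13
Difference at position 1 is +16 (> 0) but position 2 is -4 (< 0) — sequence both rises and falls
→ NOT monotonic

Not monotonic


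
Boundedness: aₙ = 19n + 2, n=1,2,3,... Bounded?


aₙ = 19n + 2 → as n→∞, aₙ→∞
No finite upper bound exists
The sequence is UNBOUNDED

Unbounded (aₙ → ∞ as n → ∞)


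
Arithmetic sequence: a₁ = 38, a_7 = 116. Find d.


d = (aₙ - a₁)/(n-1)
= (116 - 38)/(7-1)
= 78/6 = 13

d = 13


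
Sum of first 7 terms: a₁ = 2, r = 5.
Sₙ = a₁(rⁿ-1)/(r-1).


Sₙ = 2×(5^7 - 1)/(5 - 1)
= 2×(78125 - 1)/4
= 2×78124/4
= 39062

S_7 = 39062


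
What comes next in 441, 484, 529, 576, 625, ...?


Pattern: perfect squares: n²
Terms: 441, 484, 529, 576, 625
Next term = 676

Next term = 676


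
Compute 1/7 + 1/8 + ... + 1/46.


Σₖ₌7^46 1/k = 1/7 + 1/8 + 1/9 + ... + 1/46
= 2646483413479779667/1345655451257488800
≈ 1.9667

Sum = 2646483413479779667/1345655451257488800 ≈ 1.9667


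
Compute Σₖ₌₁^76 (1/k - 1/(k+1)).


Telescoping: adjacent terms cancel.
= 1/1 - 1/77
= 1 - 1/77 = 76/77

Sum = 76/77


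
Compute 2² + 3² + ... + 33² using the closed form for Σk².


Σₖ₌2^33 k² = Σₖ₌₁^33 k² − Σₖ₌₁^1 k²
= 33·34·67/6 − 1·2·3/6
= 12529 − 1 = 12528

Σk² = 12528


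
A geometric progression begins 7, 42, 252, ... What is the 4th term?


aₙ = a₁·r^(n-1)
= 7×6^3
= 7×216
= 1512

a_4 = 1512


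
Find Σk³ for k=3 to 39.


Σₖ₌3^39 k³ = [39·40/2]² − [2·3/2]²
= 608400 − 9 = 608391

Σk³ = 608391


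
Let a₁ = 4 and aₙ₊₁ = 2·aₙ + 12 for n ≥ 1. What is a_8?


Computing step by step:
a_1 = 4
a_2 = 20
a_3 = 52
a_4 = 116
a_5 = 244
a_6 = 500
a_7 = 1012
a_8 = 2036


a_8 = 2036


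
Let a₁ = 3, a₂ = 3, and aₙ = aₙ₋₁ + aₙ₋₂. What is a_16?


Computing iteratively: 3, 3, 6, 9, 15, 24, 39, 63, 102, 165, 267, 432, ...
a_16 = 2961

a_16 = 2961


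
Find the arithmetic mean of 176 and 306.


AM = (176 + 306)/2 = 482/2 = 241

AM = 241


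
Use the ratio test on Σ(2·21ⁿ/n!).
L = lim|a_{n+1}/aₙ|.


aₙ = 2·21^n/n!
a_{n+1}/aₙ = 21^(n+1)/(n+1)! × n!/21^n  (constant 2 cancels)
= 21/(n+1)
L = lim(n→∞) 21/(n+1) = 0
L < 1 → series CONVERGES

Converges (ratio test: L = 0 < 1)


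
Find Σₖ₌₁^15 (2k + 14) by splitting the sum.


Σ(2k+14) = 2·Σk + 14·n
= 2·120 + 14·15
= 240 + 210 = 450

Σ = 450


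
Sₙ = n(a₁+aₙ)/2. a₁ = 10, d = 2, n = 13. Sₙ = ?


aₙ = 10 + (13-1)×2 = 34
Sₙ = n(a₁+aₙ)/2 = 13×(10+34)/2
= 13×44/2 = 286

S_13 = 286


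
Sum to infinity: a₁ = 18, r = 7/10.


S∞ = a₁/(1-r) = 18/(1 - 7/10)
= 18/(3/10)
= 60

S∞ = 60


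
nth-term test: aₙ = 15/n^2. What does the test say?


lim(n→∞) 15/n^2 = 0
lim aₙ = 0 → nth-term test is INCONCLUSIVE
(Need other tests; this is actually a convergent p-series with p=2 > 1)

Inconclusive (lim aₙ = 0; need another test)


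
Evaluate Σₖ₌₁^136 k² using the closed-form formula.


n = 136
n(n+1)(2n+1)/6 = 136×137×273/6
= 5086536/6 = 847756

Σk² = 847756


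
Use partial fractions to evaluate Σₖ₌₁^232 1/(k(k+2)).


1/(k(k+2)) = (1/2)·(1/k - 1/(k+2)) (partial fractions)
Telescoping: Σ = (1/2)·(1 + 1/2 - 1/233 - 1/234) = 20329/27261

Sum = 20329/27261


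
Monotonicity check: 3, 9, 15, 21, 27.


Differences: 6, 6, 6, 6
All differences > 0 → strictly INCREASING

Monotonically increasing


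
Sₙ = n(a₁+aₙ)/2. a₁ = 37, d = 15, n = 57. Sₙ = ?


aₙ = 37 + (57-1)×15 = 877
Sₙ = n(a₁+aₙ)/2 = 57×(37+877)/2
= 57×914/2 = 26049

S_57 = 26049


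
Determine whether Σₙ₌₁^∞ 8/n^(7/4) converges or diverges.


p-series test: Σ c/n^p converges if p > 1, diverges if p ≤ 1 (constant c > 0 doesn't affect convergence).
p = 7/4
7/4 > 1 → CONVERGES

Converges (p = 7/4 > 1)


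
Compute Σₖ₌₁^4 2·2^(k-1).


Sₙ = 2×(2^4 - 1)/(2 - 1)
= 2×(16 - 1)/1
= 2×15/1
= 30

S_4 = 30


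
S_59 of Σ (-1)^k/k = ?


S = -1 + 1/2 - 1/3 + 1/4 - 1/5 + 1/6 - 1/7 + 1/8 ± ...
= -0.7015
(Full series converges to -ln(2) ≈ -0.6931)

S_59 = -0.7015


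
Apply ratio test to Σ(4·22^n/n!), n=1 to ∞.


aₙ = 4·22^n/n!
a_{n+1}/aₙ = 22^(n+1)/(n+1)! × n!/22^n  (constant 4 cancels)
= 22/(n+1)
L = lim(n→∞) 22/(n+1) = 0
L < 1 → series CONVERGES

Converges (ratio test: L = 0 < 1)


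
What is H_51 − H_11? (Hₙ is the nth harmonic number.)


Σₖ₌12^51 1/k = 1/12 + 1/13 + 1/14 + ... + 1/51
= 4645268866599554270339/3099044504245996706400
≈ 1.4989

Sum = 4645268866599554270339/3099044504245996706400 ≈ 1.4989


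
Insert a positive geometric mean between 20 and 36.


GM = √(20×36) = √720 = 26.8328

GM = 26.8328


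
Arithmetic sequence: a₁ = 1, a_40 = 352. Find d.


d = (aₙ - a₁)/(n-1)
= (352 - 1)/(40-1)
= 351/39 = 9

d = 9


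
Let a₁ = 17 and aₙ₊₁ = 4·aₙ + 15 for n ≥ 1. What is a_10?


Computing step by step:
a_1 = 17
a_2 = 83
a_3 = 347
a_4 = 1403
a_5 = 5627
a_6 = 22523
a_7 = 90107
a_8 = 360443
a_9 = 1441787
a_10 = 5767163


a_10 = 5767163


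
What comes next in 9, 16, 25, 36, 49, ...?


Pattern: perfect squares: n²
Terms: 9, 16, 25, 36, 49
Next term = 64

Next term = 64


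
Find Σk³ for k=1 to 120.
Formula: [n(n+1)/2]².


n(n+1)/2 = 120×121/2 = 7260
Σk³ = 7260² = 52707600

Σk³ = 52707600


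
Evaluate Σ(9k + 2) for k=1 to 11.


Σ(9k+2) = 9·Σk + 2·n
= 9·66 + 2·11
= 594 + 22 = 616

Σ = 616


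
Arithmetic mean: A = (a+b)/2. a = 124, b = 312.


AM = (124 + 312)/2 = 436/2 = 218

AM = 218


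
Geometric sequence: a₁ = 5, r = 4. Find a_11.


aₙ = a₁·r^(n-1)
= 5×4^10
= 5×1048576
= 5242880

a_11 = 5242880


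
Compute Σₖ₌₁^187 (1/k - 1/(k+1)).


Telescoping: adjacent terms cancel.
= 1/1 - 1/188
= 1 - 1/188 = 187/188

Sum = 187/188


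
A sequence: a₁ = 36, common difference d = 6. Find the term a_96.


aₙ = a₁ + (n-1)d
= 36 + (96-1)×6
= 36 + 570
= 606

a_96 = 606


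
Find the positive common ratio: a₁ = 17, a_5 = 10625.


r^(n-1) = aₙ/a₁
r^4 = 10625/17 = 625
r = 625^(1/4)
= ±5; taking r > 0 gives r = 5

r = 5


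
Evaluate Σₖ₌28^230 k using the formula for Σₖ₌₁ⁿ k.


Σₖ₌28^230 k = Σₖ₌₁^230 k − Σₖ₌₁^27 k
= 230·231/2 − 27·28/2
= 26565 − 378 = 26187

Σk = 26187


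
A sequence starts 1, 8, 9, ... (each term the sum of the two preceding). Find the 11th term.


Computing iteratively: 1, 8, 9, 17, 26, 43, 69, 112, 181, 293, 474
a_11 = 474

a_11 = 474


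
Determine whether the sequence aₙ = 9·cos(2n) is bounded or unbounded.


For all n, -1 ≤ cos(2n) ≤ 1, so -9 ≤ 9·cos(2n) ≤ 9
Lower bound: -9, Upper bound: 9
The sequence IS bounded

Bounded (-9 ≤ aₙ ≤ 9)


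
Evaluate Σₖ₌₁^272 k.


n(n+1)/2 = 272×273/2 = 74256/2 = 37128

Σk = 37128


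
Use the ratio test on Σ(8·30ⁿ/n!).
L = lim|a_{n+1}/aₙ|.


aₙ = 8·30^n/n!
a_{n+1}/aₙ = 30^(n+1)/(n+1)! × n!/30^n  (constant 8 cancels)
= 30/(n+1)
L = lim(n→∞) 30/(n+1) = 0
L < 1 → series CONVERGES

Converges (ratio test: L = 0 < 1)


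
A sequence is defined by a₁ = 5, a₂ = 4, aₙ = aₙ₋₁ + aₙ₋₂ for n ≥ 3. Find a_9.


Computing iteratively: 5, 4, 9, 13, 22, 35, 57, 92, 149
a_9 = 149

a_9 = 149


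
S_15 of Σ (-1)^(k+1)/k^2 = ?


S = 1 - 1/4 + 1/9 - 1/16 + 1/25 - 1/36 + 1/49 - 1/64 ± ...
= 0.8245
(Full series converges to +π²/12 ≈ +0.8225)

S_15 = 0.8245


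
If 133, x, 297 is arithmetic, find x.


AM = (133 + 297)/2 = 430/2 = 215

AM = 215


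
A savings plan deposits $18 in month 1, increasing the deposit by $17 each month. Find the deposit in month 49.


aₙ = a₁ + (n-1)d
= 18 + (49-1)×17
= 18 + 816
= 834

a_49 = 834


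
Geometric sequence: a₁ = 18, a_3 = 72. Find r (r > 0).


r^(n-1) = aₙ/a₁
r^2 = 72/18 = 4
r = 4^(1/2)
= ±2; taking r > 0 gives r = 2

r = 2


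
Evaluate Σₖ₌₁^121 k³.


n(n+1)/2 = 121×122/2 = 7381
Σk³ = 7381² = 54479161

Σk³ = 54479161


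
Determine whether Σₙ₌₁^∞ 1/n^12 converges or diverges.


p-series test: Σ c/n^p converges if p > 1, diverges if p ≤ 1 (constant c > 0 doesn't affect convergence).
p = 12
12 > 1 → CONVERGES

Converges (p = 12 > 1)


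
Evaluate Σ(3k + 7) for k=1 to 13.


Σ(3k+7) = 3·Σk + 7·n
= 3·91 + 7·13
= 273 + 91 = 364

Σ = 364


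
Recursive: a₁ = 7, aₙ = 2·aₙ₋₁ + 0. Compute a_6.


Computing step by step:
a_1 = 7
a_2 = 14
a_3 = 28
a_4 = 56
a_5 = 112
a_6 = 224


a_6 = 224


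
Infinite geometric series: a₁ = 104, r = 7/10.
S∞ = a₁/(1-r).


S∞ = a₁/(1-r) = 104/(1 - 7/10)
= 104/(3/10)
= 1040/3

S∞ = 1040/3


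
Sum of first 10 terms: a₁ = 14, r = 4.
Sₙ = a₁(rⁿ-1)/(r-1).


Sₙ = 14×(4^10 - 1)/(4 - 1)
= 14×(1048576 - 1)/3
= 14×1048575/3
= 4893350

S_10 = 4893350


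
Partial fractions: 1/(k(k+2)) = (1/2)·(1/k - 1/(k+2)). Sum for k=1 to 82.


1/(k(k+2)) = (1/2)·(1/k - 1/(k+2)) (partial fractions)
Telescoping: Σ = (1/2)·(1 + 1/2 - 1/83 - 1/84) = 10291/13944

Sum = 10291/13944


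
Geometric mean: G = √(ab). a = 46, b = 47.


GM = √(46×47) = √2162 = 46.4973

GM = 46.4973


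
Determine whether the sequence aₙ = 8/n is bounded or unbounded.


a₁ = 8, a₂ = 8/2, a₃ = 8/3, ...
0 < aₙ ≤ 8 for all n ≥ 1
Lower bound: 0, Upper bound: 8
The sequence IS bounded

Bounded (0 < aₙ ≤ 8)


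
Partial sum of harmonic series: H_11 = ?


H_11 = 1/1 + 1/2 + 1/3 + ... + 1/11
= 83711/27720
≈ 3.0199

H_11 = 83711/27720 ≈ 3.0199


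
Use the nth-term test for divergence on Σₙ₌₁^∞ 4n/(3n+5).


lim(n→∞) 4n/(3n+5) = 4/3 = 4/3  (divide numerator and denominator by n)
lim aₙ = 4/3 ≠ 0 → series DIVERGES

Diverges (lim aₙ = 4/3 ≠ 0)


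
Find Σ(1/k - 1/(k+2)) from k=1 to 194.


Telescoping with gap 2: two head and two tail terms survive.
= (1 + 1/2) - (1/195 + 1/196)
= 3/2 - 1/195 - 1/196 = 56939/38220

Sum = 56939/38220


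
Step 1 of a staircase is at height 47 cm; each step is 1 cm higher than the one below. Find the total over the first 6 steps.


aₙ = 47 + (6-1)×1 = 52
Sₙ = n(a₁+aₙ)/2 = 6×(47+52)/2
= 6×99/2 = 297

S_6 = 297


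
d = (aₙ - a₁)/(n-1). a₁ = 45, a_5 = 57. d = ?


d = (aₙ - a₁)/(n-1)
= (57 - 45)/(5-1)
= 12/4 = 3

d = 3


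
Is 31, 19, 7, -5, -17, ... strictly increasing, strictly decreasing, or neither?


Differences: -12, -12, -12, -12
All differences < 0 → strictly DECREASING

Monotonically decreasing


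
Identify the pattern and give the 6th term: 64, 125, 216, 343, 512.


Pattern: perfect cubes: n³
Terms: 64, 125, 216, 343, 512
Next term = 729

Next term = 729


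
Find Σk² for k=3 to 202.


Σₖ₌3^202 k² = Σₖ₌₁^202 k² − Σₖ₌₁^2 k²
= 202·203·405/6 − 2·3·5/6
= 2767905 − 5 = 2767900

Σk² = 2767900


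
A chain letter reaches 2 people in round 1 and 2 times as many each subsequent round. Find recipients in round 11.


aₙ = a₁·r^(n-1)
= 2×2^10
= 2×1024
= 2048

a_11 = 2048


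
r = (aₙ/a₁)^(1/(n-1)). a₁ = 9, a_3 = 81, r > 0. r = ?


r^(n-1) = aₙ/a₁
r^2 = 81/9 = 9
r = 9^(1/2)
= ±3; taking r > 0 gives r = 3

r = 3


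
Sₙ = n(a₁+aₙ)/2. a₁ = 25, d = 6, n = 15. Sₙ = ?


aₙ = 25 + (15-1)×6 = 109
Sₙ = n(a₁+aₙ)/2 = 15×(25+109)/2
= 15×134/2 = 1005

S_15 = 1005


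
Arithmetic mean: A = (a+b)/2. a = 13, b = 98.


AM = (13 + 98)/2 = 111/2 = 55.5

AM = 55.5


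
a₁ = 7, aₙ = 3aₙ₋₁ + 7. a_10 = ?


Computing step by step:
a_1 = 7
a_2 = 28
a_3 = 91
a_4 = 280
a_5 = 847
a_6 = 2548
a_7 = 7651
a_8 = 22960
a_9 = 68887
a_10 = 206668


a_10 = 206668


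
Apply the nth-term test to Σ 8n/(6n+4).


lim(n→∞) 8n/(6n+4) = 8/6 = 4/3  (divide numerator and denominator by n)
lim aₙ = 4/3 ≠ 0 → series DIVERGES

Diverges (lim aₙ = 4/3 ≠ 0)


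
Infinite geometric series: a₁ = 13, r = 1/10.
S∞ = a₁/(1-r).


S∞ = a₁/(1-r) = 13/(1 - 1/10)
= 13/(9/10)
= 130/9

S∞ = 130/9


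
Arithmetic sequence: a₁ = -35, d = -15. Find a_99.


aₙ = a₁ + (n-1)d
= -35 + (99-1)×-15
= -35 - 1470
= -1505

a_99 = -1505


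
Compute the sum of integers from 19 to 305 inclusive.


Σₖ₌19^305 k = Σₖ₌₁^305 k − Σₖ₌₁^18 k
= 305·306/2 − 18·19/2
= 46665 − 171 = 46494

Σk = 46494


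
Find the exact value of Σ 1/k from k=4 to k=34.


Σₖ₌4^34 1/k = 1/4 + 1/5 + 1/6 + ... + 1/34
= 29994937019149/13127595717600
≈ 2.2849

Sum = 29994937019149/13127595717600 ≈ 2.2849


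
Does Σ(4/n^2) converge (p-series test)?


p-series test: Σ c/n^p converges if p > 1, diverges if p ≤ 1 (constant c > 0 doesn't affect convergence).
p = 2
2 > 1 → CONVERGES

Converges (p = 2 > 1)


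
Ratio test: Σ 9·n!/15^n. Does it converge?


aₙ = 9·n!/15^n
a_{n+1}/aₙ = (n+1)!/15^(n+1) × 15^n/n!  (constant 9 cancels)
= (n+1)/15
L = lim(n→∞) (n+1)/15 = ∞
L > 1 → series DIVERGES

Diverges (ratio test: L = ∞ > 1)


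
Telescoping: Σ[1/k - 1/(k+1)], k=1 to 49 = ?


Telescoping: adjacent terms cancel.
= 1/1 - 1/50
= 1 - 1/50 = 49/50

Sum = 49/50


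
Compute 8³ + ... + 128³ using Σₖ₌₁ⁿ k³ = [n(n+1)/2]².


Σₖ₌8^128 k³ = [128·129/2]² − [7·8/2]²
= 68161536 − 784 = 68160752

Σk³ = 68160752


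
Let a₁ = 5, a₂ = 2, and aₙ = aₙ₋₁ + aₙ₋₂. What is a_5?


Computing iteratively: 5, 2, 7, 9, 16
a_5 = 16

a_5 = 16


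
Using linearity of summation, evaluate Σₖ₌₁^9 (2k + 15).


Σ(2k+15) = 2·Σk + 15·n
= 2·45 + 15·9
= 90 + 135 = 225

Σ = 225


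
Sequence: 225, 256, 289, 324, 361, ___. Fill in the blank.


Pattern: perfect squares: n²
Terms: 225, 256, 289, 324, 361
Next term = 400

Next term = 400


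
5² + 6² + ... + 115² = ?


Σₖ₌5^115 k² = Σₖ₌₁^115 k² − Σₖ₌₁^4 k²
= 115·116·231/6 − 4·5·9/6
= 513590 − 30 = 513560

Σk² = 513560


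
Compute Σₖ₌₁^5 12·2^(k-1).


Sₙ = 12×(2^5 - 1)/(2 - 1)
= 12×(32 - 1)/1
= 12×31/1
= 372

S_5 = 372


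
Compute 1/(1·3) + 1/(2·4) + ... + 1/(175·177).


1/(k(k+2)) = (1/2)·(1/k - 1/(k+2)) (partial fractions)
Telescoping: Σ = (1/2)·(1 + 1/2 - 1/176 - 1/177) = 46375/62304

Sum = 46375/62304


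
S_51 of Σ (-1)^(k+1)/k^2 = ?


S = 1 - 1/4 + 1/9 - 1/16 + 1/25 - 1/36 + 1/49 - 1/64 ± ...
= 0.8227
(Full series converges to +π²/12 ≈ +0.8225)

S_51 = 0.8227


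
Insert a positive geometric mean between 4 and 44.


GM = √(4×44) = √176 = 13.2665

GM = 13.2665


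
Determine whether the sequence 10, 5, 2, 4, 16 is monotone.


Differences: -5, -3, 2, 12
Difference at position 3 is +2 (> 0) but position 1 is -5 (< 0) — sequence both rises and falls
→ NOT monotonic

Not monotonic


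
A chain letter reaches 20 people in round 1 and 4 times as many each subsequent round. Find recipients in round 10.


aₙ = a₁·r^(n-1)
= 20×4^9
= 20×262144
= 5242880

a_10 = 5242880


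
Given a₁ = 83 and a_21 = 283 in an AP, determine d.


d = (aₙ - a₁)/(n-1)
= (283 - 83)/(21-1)
= 200/20 = 10

d = 10


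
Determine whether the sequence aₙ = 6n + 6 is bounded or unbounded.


aₙ = 6n + 6 → as n→∞, aₙ→∞
No finite upper bound exists
The sequence is UNBOUNDED

Unbounded (aₙ → ∞ as n → ∞)


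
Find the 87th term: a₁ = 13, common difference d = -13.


aₙ = a₁ + (n-1)d
= 13 + (87-1)×-13
= 13 - 1118
= -1105

a_87 = -1105


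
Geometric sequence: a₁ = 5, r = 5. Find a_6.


aₙ = a₁·r^(n-1)
= 5×5^5
= 5×3125
= 15625

a_6 = 15625


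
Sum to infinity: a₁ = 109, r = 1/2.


S∞ = a₁/(1-r) = 109/(1 - 1/2)
= 109/(1/2)
= 218

S∞ = 218


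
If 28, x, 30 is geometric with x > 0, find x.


GM = √(28×30) = √840 = 28.9828

GM = 28.9828


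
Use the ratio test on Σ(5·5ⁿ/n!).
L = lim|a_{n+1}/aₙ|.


aₙ = 5·5^n/n!
a_{n+1}/aₙ = 5^(n+1)/(n+1)! × n!/5^n  (constant 5 cancels)
= 5/(n+1)
L = lim(n→∞) 5/(n+1) = 0
L < 1 → series CONVERGES

Converges (ratio test: L = 0 < 1)


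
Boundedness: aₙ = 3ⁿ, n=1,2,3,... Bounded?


aₙ = 3ⁿ → as n→∞, aₙ→∞ (since base 3 > 1)
No finite upper bound exists
The sequence is UNBOUNDED

Unbounded (aₙ → ∞ as n → ∞)


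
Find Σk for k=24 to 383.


Σₖ₌24^383 k = Σₖ₌₁^383 k − Σₖ₌₁^23 k
= 383·384/2 − 23·24/2
= 73536 − 276 = 73260

Σk = 73260


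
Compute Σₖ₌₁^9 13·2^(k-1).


Sₙ = 13×(2^9 - 1)/(2 - 1)
= 13×(512 - 1)/1
= 13×511/1
= 6643

S_9 = 6643


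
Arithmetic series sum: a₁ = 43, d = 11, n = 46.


aₙ = 43 + (46-1)×11 = 538
Sₙ = n(a₁+aₙ)/2 = 46×(43+538)/2
= 46×581/2 = 13363

S_46 = 13363


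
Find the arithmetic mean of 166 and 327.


AM = (166 + 327)/2 = 493/2 = 246.5

AM = 246.5


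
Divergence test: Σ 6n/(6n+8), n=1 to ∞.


lim(n→∞) 6n/(6n+8) = 6/6 = 1  (divide numerator and denominator by n)
lim aₙ = 1 ≠ 0 → series DIVERGES

Diverges (lim aₙ = 1 ≠ 0)


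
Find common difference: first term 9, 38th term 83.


d = (aₙ - a₁)/(n-1)
= (83 - 9)/(38-1)
= 74/37 = 2

d = 2


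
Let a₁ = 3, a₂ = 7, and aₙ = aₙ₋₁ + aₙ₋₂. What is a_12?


Computing iteratively: 3, 7, 10, 17, 27, 44, 71, 115, 186, 301, 487, 788
a_12 = 788

a_12 = 788


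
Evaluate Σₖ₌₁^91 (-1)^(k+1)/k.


S = 1 - 1/2 + 1/3 - 1/4 + 1/5 - 1/6 + 1/7 - 1/8 ± ...
= 0.6986
(Full series converges to +ln(2) ≈ +0.6931)

S_91 = 0.6986


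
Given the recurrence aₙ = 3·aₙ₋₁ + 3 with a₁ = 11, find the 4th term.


Computing step by step:
a_1 = 11
a_2 = 36
a_3 = 111
a_4 = 336


a_4 = 336


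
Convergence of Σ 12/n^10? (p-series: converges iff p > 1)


p-series test: Σ c/n^p converges if p > 1, diverges if p ≤ 1 (constant c > 0 doesn't affect convergence).
p = 10
10 > 1 → CONVERGES

Converges (p = 10 > 1)


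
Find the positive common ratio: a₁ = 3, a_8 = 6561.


r^(n-1) = aₙ/a₁
r^7 = 6561/3 = 2187
r = 2187^(1/7)
= 3

r = 3


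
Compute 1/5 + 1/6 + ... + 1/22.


Σₖ₌5^22 1/k = 1/5 + 1/6 + 1/7 + ... + 1/22
= 24947291/15519504
≈ 1.6075

Sum = 24947291/15519504 ≈ 1.6075


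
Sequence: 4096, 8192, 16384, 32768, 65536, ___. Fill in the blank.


Pattern: powers of 2: 2ⁿ
Terms: 4096, 8192, 16384, 32768, 65536
Next term = 131072

Next term = 131072


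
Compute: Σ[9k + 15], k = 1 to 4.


Σ(9k+15) = 9·Σk + 15·n
= 9·10 + 15·4
= 90 + 60 = 150

Σ = 150


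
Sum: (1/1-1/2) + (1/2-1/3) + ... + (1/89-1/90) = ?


Telescoping: adjacent terms cancel.
= 1/1 - 1/90
= 1 - 1/90 = 89/90

Sum = 89/90


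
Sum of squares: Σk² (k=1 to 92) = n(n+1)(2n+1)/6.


n = 92
n(n+1)(2n+1)/6 = 92×93×185/6
= 1582860/6 = 263810

Σk² = 263810


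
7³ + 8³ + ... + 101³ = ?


Σₖ₌7^101 k³ = [101·102/2]² − [6·7/2]²
= 26532801 − 441 = 26532360

Σk³ = 26532360


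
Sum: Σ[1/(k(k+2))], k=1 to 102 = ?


1/(k(k+2)) = (1/2)·(1/k - 1/(k+2)) (partial fractions)
Telescoping: Σ = (1/2)·(1 + 1/2 - 1/103 - 1/104) = 15861/21424

Sum = 15861/21424


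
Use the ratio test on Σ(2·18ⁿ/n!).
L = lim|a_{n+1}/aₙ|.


aₙ = 2·18^n/n!
a_{n+1}/aₙ = 18^(n+1)/(n+1)! × n!/18^n  (constant 2 cancels)
= 18/(n+1)
L = lim(n→∞) 18/(n+1) = 0
L < 1 → series CONVERGES

Converges (ratio test: L = 0 < 1)


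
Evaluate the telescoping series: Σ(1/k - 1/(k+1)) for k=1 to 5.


Telescoping: adjacent terms cancel.
= 1/1 - 1/6
= 1 - 1/6 = 5/6

Sum = 5/6


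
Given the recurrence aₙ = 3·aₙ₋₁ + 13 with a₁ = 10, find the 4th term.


Computing step by step:
a_1 = 10
a_2 = 43
a_3 = 142
a_4 = 439


a_4 = 439


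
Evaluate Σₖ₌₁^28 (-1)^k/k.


S = -1 + 1/2 - 1/3 + 1/4 - 1/5 + 1/6 - 1/7 + 1/8 ± ...
= -0.6756
(Full series converges to -ln(2) ≈ -0.6931)

S_28 = -0.6756


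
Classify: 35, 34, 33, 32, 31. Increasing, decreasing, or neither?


Differences: -1, -1, -1, -1
All differences < 0 → strictly DECREASING

Monotonically decreasing


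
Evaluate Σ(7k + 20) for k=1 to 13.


Σ(7k+20) = 7·Σk + 20·n
= 7·91 + 20·13
= 637 + 260 = 897

Σ = 897


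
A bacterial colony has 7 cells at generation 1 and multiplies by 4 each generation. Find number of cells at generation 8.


aₙ = a₁·r^(n-1)
= 7×4^7
= 7×16384
= 114688

a_8 = 114688


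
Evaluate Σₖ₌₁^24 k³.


n(n+1)/2 = 24×25/2 = 300
Σk³ = 300² = 90000

Σk³ = 90000


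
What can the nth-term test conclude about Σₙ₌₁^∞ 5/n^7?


lim(n→∞) 5/n^7 = 0
lim aₙ = 0 → nth-term test is INCONCLUSIVE
(Need other tests; this is actually a convergent p-series with p=7 > 1)

Inconclusive (lim aₙ = 0; need another test)


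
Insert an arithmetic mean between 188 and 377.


AM = (188 + 377)/2 = 565/2 = 282.5

AM = 282.5


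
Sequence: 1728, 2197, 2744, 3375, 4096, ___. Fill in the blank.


Pattern: perfect cubes: n³
Terms: 1728, 2197, 2744, 3375, 4096
Next term = 4913

Next term = 4913


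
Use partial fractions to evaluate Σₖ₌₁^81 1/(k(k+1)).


1/(k(k+1)) = 1/k - 1/(k+1) (partial fractions)
Telescoping: Σ = 1 - 1/82 = 81/82

Sum = 81/82


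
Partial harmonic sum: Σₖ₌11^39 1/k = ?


Σₖ₌11^39 1/k = 1/11 + 1/12 + 1/13 + ... + 1/39
= 91910549166739/69388720221600
≈ 1.3246

Sum = 91910549166739/69388720221600 ≈ 1.3246


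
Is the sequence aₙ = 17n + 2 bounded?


aₙ = 17n + 2 → as n→∞, aₙ→∞
No finite upper bound exists
The sequence is UNBOUNDED

Unbounded (aₙ → ∞ as n → ∞)


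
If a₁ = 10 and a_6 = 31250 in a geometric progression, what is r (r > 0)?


r^(n-1) = aₙ/a₁
r^5 = 31250/10 = 3125
r = 3125^(1/5)
= 5

r = 5


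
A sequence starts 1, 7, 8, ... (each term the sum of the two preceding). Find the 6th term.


Computing iteratively: 1, 7, 8, 15, 23, 38
a_6 = 38

a_6 = 38


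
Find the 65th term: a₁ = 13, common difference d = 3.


aₙ = a₁ + (n-1)d
= 13 + (65-1)×3
= 13 + 192
= 205

a_65 = 205


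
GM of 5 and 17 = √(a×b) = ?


GM = √(5×17) = √85 = 9.2195

GM = 9.2195


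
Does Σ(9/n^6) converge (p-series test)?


p-series test: Σ c/n^p converges if p > 1, diverges if p ≤ 1 (constant c > 0 doesn't affect convergence).
p = 6
6 > 1 → CONVERGES

Converges (p = 6 > 1)


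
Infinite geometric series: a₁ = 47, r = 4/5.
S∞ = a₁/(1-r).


S∞ = a₁/(1-r) = 47/(1 - 4/5)
= 47/(1/5)
= 235

S∞ = 235


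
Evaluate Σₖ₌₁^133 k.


n(n+1)/2 = 133×134/2 = 17822/2 = 8911

Σk = 8911


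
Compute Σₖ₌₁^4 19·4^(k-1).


Sₙ = 19×(4^4 - 1)/(4 - 1)
= 19×(256 - 1)/3
= 19×255/3
= 1615

S_4 = 1615


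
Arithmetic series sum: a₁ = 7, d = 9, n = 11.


aₙ = 7 + (11-1)×9 = 97
Sₙ = n(a₁+aₙ)/2 = 11×(7+97)/2
= 11×104/2 = 572

S_11 = 572
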